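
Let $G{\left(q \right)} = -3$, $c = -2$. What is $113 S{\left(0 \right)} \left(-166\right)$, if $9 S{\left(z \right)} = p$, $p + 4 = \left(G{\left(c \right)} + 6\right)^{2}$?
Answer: $- \frac{93790}{9} \approx -10421.0$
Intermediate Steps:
$p = 5$ ($p = -4 + \left(-3 + 6\right)^{2} = -4 + 3^{2} = -4 + 9 = 5$)
$S{\left(z \right)} = \frac{5}{9}$ ($S{\left(z \right)} = \frac{1}{9} \cdot 5 = \frac{5}{9}$)
$113 S{\left(0 \right)} \left(-166\right) = 113 \cdot \frac{5}{9} \left(-166\right) = \frac{565}{9} \left(-166\right) = - \frac{93790}{9}$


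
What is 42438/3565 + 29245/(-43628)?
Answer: 1747226639/155533820 ≈ 11.234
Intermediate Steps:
42438/3565 + 29245/(-43628) = 42438*(1/3565) + 29245*(-1/43628) = 42438/3565 - 29245/43628 = 1747226639/155533820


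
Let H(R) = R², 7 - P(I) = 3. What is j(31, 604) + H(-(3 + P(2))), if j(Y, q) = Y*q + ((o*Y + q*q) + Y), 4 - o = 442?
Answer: 370042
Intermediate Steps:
o = -438 (o = 4 - 1*442 = 4 - 442 = -438)
P(I) = 4 (P(I) = 7 - 1*3 = 7 - 3 = 4)
j(Y, q) = q² - 437*Y + Y*q (j(Y, q) = Y*q + ((-438*Y + q*q) + Y) = Y*q + ((-438*Y + q²) + Y) = Y*q + ((q² - 438*Y) + Y) = Y*q + (q² - 437*Y) = q² - 437*Y + Y*q)
j(31, 604) + H(-(3 + P(2))) = (604² - 437*31 + 31*604) + (-(3 + 4))² = (364816 - 13547 + 18724) + (-1*7)² = 369993 + (-7)² = 369993 + 49 = 370042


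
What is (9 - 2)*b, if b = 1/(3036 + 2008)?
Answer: 7/5044 ≈ 0.0013878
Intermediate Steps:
b = 1/5044 ≈ 0.00019826
(9 - 2)*b = (9 - 2)*(1/5044) = 7*(1/5044) = 7/5044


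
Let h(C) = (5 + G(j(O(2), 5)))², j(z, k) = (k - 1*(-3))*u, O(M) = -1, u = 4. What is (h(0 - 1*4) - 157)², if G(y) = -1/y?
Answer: 18356727169/1048576 ≈ 17506.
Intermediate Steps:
j(z, k) = 12 + 4*k (j(z, k) = (k - 1*(-3))*4 = (k + 3)*4 = (3 + k)*4 = 12 + 4*k)
h(C) = 25281/1024 (h(C) = (5 - 1/(12 + 4*5))² = (5 - 1/(12 + 20))² = (5 - 1/32)² = (159/32)² = 25281/1024)
(h(0 - 1*4) - 157)² = (25281/1024 - 157)² = (-135487/1024)² = 18356727169/1048576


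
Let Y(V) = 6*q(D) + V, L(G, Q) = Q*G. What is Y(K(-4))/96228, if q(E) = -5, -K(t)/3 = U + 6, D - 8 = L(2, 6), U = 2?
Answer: -1/1782 ≈ -0.00056117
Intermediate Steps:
L(G, Q) = G*Q
D = 20 (D = 8 + 2*6 = 8 + 12 = 20)
K(t) = -24 (K(t) = -3*(2 + 6) = -3*8 = -24)
Y(V) = -30 + V (Y(V) = 6*(-5) + V = -30 + V)
Y(K(-4))/96228 = (-30 - 24)/96228 = -54*1/96228 = -1/1782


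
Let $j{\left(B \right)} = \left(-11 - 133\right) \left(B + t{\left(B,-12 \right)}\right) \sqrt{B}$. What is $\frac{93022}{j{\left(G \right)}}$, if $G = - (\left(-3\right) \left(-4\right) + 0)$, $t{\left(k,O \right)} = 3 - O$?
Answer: $\frac{46511 i \sqrt{3}}{1296} \approx 62.16 i$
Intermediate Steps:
$G = -12$ ($G = - (12 + 0) = \left(-1\right) 12 = -12$)
$j{\left(B \right)} = \sqrt{B} \left(-2160 - 144 B\right)$ ($j{\left(B \right)} = \left(-11 - 133\right) \left(B + \left(3 - -12\right)\right) \sqrt{B} = - 144 \left(B + \left(3 + 12\right)\right) \sqrt{B} = - 144 \left(B + 15\right) \sqrt{B} = - 144 \left(15 + B\right) \sqrt{B} = \left(-2160 - 144 B\right) \sqrt{B} = \sqrt{B} \left(-2160 - 144 B\right)$)
$\frac{93022}{j{\left(G \right)}} = \frac{93022}{144 \sqrt{-12} \left(-15 - -12\right)} = \frac{93022}{144 \cdot 2 i \sqrt{3} \left(-15 + 12\right)} = \frac{93022}{144 \cdot 2 i \sqrt{3} \left(-3\right)} = \frac{93022}{\left(-864\right) i \sqrt{3}} = 93022 \frac{i \sqrt{3}}{2592} = \frac{46511 i \sqrt{3}}{1296}$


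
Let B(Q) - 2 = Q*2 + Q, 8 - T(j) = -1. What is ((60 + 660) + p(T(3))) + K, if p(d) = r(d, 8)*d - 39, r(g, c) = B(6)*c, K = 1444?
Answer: 3565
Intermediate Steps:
T(j) = 9 (T(j) = 8 - 1*(-1) = 8 + 1 = 9)
B(Q) = 2 + 3*Q (B(Q) = 2 + (Q*2 + Q) = 2 + (2*Q + Q) = 2 + 3*Q)
r(g, c) = 20*c (r(g, c) = (2 + 3*6)*c = (2 + 18)*c = 20*c)
p(d) = -39 + 160*d (p(d) = (20*8)*d - 39 = 160*d - 39 = -39 + 160*d)
((60 + 660) + p(T(3))) + K = ((60 + 660) + (-39 + 160*9)) + 1444 = (720 + (-39 + 1440)) + 1444 = (720 + 1401) + 1444 = 2121 + 1444 = 3565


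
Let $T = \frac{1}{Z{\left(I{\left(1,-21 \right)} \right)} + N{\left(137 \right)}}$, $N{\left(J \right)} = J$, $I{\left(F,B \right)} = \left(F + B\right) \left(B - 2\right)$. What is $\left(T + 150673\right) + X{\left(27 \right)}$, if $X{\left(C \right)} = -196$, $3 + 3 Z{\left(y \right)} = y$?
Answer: $\frac{130614039}{868} \approx 1.5048 \cdot 10^{5}$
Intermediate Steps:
$I{\left(F,B \right)} = \left(-2 + B\right) \left(B + F\right)$ ($I{\left(F,B \right)} = \left(B + F\right) \left(-2 + B\right) = \left(-2 + B\right) \left(B + F\right)$)
$Z{\left(y \right)} = -1 + \frac{y}{3}$
$T = \frac{3}{868}$ ($T = \frac{1}{\left(-1 + \frac{\left(-21\right)^{2} - -42 - 2 - 21}{3}\right) + 137} = \frac{1}{\left(-1 + \frac{441 + 42 - 2 - 21}{3}\right) + 137} = \frac{1}{\left(-1 + \frac{1}{3} \cdot 460\right) + 137} = \frac{1}{\left(-1 + \frac{460}{3}\right) + 137} = \frac{1}{\frac{457}{3} + 137} = \frac{1}{\frac{868}{3}} = \frac{3}{868} \approx 0.0034562$)
$\left(T + 150673\right) + X{\left(27 \right)} = \left(\frac{3}{868} + 150673\right) - 196 = \frac{130784167}{868} - 196 = \frac{130614039}{868}$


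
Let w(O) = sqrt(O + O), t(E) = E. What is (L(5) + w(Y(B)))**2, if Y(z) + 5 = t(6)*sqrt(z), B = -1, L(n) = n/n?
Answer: (1 + sqrt(2)*sqrt(-5 + 6*I))**2 ≈ -5.6472 + 19.158*I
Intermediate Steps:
L(n) = 1
Y(z) = -5 + 6*sqrt(z)
w(O) = sqrt(2)*sqrt(O) (w(O) = sqrt(2*O) = sqrt(2)*sqrt(O))
(L(5) + w(Y(B)))**2 = (1 + sqrt(2)*sqrt(-5 + 6*sqrt(-1)))**2 = (1 + sqrt(2)*sqrt(-5 + 6*I))**2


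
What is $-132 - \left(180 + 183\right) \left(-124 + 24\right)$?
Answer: $36168$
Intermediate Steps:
$-132 - \left(180 + 183\right) \left(-124 + 24\right) = -132 - 363 \left(-100\right) = -132 - -36300 = -132 + 36300 = 36168$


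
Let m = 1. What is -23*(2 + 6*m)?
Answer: -184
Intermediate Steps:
-23*(2 + 6*m) = -23*(2 + 6*1) = -23*(2 + 6) = -23*8 = -184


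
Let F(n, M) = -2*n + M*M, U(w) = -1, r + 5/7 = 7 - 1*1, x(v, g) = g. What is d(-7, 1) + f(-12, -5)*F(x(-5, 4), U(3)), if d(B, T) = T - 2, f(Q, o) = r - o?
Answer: -73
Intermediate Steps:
r = 37/7 (r = -5/7 + (7 - 1*1) = -5/7 + (7 - 1) = -5/7 + 6 = 37/7 ≈ 5.2857)
f(Q, o) = 37/7 - o
d(B, T) = -2 + T
F(n, M) = M² - 2*n (F(n, M) = -2*n + M² = M² - 2*n)
d(-7, 1) + f(-12, -5)*F(x(-5, 4), U(3)) = (-2 + 1) + (37/7 - 1*(-5))*((-1)² - 2*4) = -1 + (37/7 + 5)*(1 - 8) = -1 + (72/7)*(-7) = -1 - 72 = -73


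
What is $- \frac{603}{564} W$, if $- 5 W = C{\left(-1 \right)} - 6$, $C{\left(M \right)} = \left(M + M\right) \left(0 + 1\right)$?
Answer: $- \frac{402}{235} \approx -1.7106$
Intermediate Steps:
$C{\left(M \right)} = 2 M$ ($C{\left(M \right)} = 2 M 1 = 2 M$)
$W = \frac{8}{5}$ ($W = - \frac{2 \left(-1\right) - 6}{5} = - \frac{-2 - 6}{5} = \left(- \frac{1}{5}\right) \left(-8\right) = \frac{8}{5} \approx 1.6$)
$- \frac{603}{564} W = - \frac{603}{564} \cdot \frac{8}{5} = \left(-603\right) \frac{1}{564} \cdot \frac{8}{5} = \left(- \frac{201}{188}\right) \frac{8}{5} = - \frac{402}{235}$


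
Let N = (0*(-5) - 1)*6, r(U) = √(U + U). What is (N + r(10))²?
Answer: 56 - 24*√5 ≈ 2.3344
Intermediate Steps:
r(U) = √2*√U (r(U) = √(2*U) = √2*√U)
N = -6 (N = (0 - 1)*6 = -1*6 = -6)
(N + r(10))² = (-6 + √2*√10)² = (-6 + 2*√5)²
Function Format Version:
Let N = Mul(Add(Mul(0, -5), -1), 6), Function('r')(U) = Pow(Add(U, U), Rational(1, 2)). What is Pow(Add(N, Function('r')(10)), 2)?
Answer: Add(56, Mul(-24, Pow(5, Rational(1, 2)))) ≈ 2.3344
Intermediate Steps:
Function('r')(U) = Mul(Pow(2, Rational(1, 2)), Pow(U, Rational(1, 2))) (Function('r')(U) = Pow(Mul(2, U), Rational(1, 2)) = Mul(Pow(2, Rational(1, 2)), Pow(U, Rational(1, 2))))
N = -6 (N = Mul(Add(0, -1), 6) = Mul(-1, 6) = -6)
Pow(Add(N, Function('r')(10)), 2) = Pow(Add(-6, Mul(Pow(2, Rational(1, 2)), Pow(10, Rational(1, 2)))), 2) = Pow(Add(-6, Mul(2, Pow(5, Rational(1, 2)))), 2)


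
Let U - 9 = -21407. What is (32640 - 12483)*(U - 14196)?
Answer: -717468258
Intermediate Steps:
U = -21398 (U = 9 - 21407 = -21398)
(32640 - 12483)*(U - 14196) = (32640 - 12483)*(-21398 - 14196) = 20157*(-35594) = -717468258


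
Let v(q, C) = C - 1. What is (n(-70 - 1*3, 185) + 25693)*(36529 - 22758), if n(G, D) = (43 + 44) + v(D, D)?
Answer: 357550244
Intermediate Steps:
v(q, C) = -1 + C
n(G, D) = 86 + D (n(G, D) = (43 + 44) + (-1 + D) = 87 + (-1 + D) = 86 + D)
(n(-70 - 1*3, 185) + 25693)*(36529 - 22758) = ((86 + 185) + 25693)*(36529 - 22758) = (271 + 25693)*13771 = 25964*13771 = 357550244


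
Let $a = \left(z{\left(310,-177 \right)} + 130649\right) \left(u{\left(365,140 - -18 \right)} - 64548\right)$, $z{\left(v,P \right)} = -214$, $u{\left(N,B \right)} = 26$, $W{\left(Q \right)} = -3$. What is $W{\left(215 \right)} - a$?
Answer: $8415927067$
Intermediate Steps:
$a = -8415927070$ ($a = \left(-214 + 130649\right) \left(26 - 64548\right) = 130435 \left(-64522\right) = -8415927070$)
$W{\left(215 \right)} - a = -3 - -8415927070 = -3 + 8415927070 = 8415927067$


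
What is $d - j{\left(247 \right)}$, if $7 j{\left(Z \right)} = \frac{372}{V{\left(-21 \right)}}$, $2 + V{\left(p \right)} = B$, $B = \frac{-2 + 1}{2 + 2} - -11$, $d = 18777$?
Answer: $\frac{4598877}{245} \approx 18771.0$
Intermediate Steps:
$B = \frac{43}{4}$ ($B = - \frac{1}{4} + 11 = \frac{43}{4} \approx 10.75$)
$V{\left(p \right)} = \frac{35}{4}$ ($V{\left(p \right)} = -2 + \frac{43}{4} = \frac{35}{4}$)
$j{\left(Z \right)} = \frac{1488}{245}$ ($j{\left(Z \right)} = \frac{372 \frac{1}{\frac{35}{4}}}{7} = \frac{372 \cdot \frac{4}{35}}{7} = \frac{1}{7} \cdot \frac{1488}{35} = \frac{1488}{245}$)
$d - j{\left(247 \right)} = 18777 - \frac{1488}{245} = \frac{4598877}{245}$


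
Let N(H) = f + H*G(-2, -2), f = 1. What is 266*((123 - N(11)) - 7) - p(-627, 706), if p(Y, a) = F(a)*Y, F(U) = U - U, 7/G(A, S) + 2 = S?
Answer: 71421/2 ≈ 35711.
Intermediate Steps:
G(A, S) = 7/(-2 + S)
F(U) = 0
N(H) = 1 - 7*H/4 (N(H) = 1 + H*(7/(-2 - 2)) = 1 + H*(7/(-4)) = 1 + H*(7*(-¼)) = 1 + H*(-7/4) = 1 - 7*H/4)
p(Y, a) = 0 (p(Y, a) = 0*Y = 0)
266*((123 - N(11)) - 7) - p(-627, 706) = 266*((123 - (1 - 7/4*11)) - 7) - 1*0 = 266*((123 - (1 - 77/4)) - 7) + 0 = 266*((123 - 1*(-73/4)) - 7) + 0 = 266*((123 + 73/4) - 7) + 0 = 266*(565/4 - 7) + 0 = 266*(537/4) + 0 = 71421/2 + 0 = 71421/2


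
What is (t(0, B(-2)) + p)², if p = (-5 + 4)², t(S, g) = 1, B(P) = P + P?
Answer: 4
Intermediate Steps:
B(P) = 2*P
p = 1 (p = (-1)² = 1)
(t(0, B(-2)) + p)² = (1 + 1)² = 2² = 4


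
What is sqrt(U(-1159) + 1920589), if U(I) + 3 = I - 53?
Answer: sqrt(1919374) ≈ 1385.4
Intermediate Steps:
U(I) = -56 + I (U(I) = -3 + (I - 53) = -3 + (-53 + I) = -56 + I)
sqrt(U(-1159) + 1920589) = sqrt((-56 - 1159) + 1920589) = sqrt(-1215 + 1920589) = sqrt(1919374)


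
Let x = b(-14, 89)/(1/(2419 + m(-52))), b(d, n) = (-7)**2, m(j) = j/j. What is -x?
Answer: -118580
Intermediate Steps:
m(j) = 1
b(d, n) = 49
x = 118580 (x = 49/(1/(2419 + 1)) = 49/(1/2420) = 49*2420 = 118580)
-x = -1*118580 = -118580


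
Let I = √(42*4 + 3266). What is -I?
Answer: -√3434 ≈ -58.600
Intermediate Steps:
I = √3434 (I = √(168 + 3266) = √3434 ≈ 58.600)
-I = -√3434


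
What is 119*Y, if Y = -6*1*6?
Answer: -4284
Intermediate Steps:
Y = -36 (Y = -6*6 = -36)
119*Y = 119*(-36) = -4284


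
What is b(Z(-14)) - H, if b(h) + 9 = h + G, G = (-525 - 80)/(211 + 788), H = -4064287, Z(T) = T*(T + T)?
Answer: 4060604725/999 ≈ 4.0647e+6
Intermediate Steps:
Z(T) = 2*T**2 (Z(T) = T*(2*T) = 2*T**2)
G = -605/999 ≈ -0.60561
b(h) = -9596/999 + h (b(h) = -9 + (h - 605/999) = -9 + (-605/999 + h) = -9596/999 + h)
b(Z(-14)) - H = (-9596/999 + 2*(-14)**2) - 1*(-4064287) = (-9596/999 + 2*196) + 4064287 = (-9596/999 + 392) + 4064287 = 382012/999 + 4064287 = 4060604725/999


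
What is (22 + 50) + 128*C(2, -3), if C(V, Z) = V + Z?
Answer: -56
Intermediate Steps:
(22 + 50) + 128*C(2, -3) = (22 + 50) + 128*(2 - 3) = 72 + 128*(-1) = 72 - 128 = -56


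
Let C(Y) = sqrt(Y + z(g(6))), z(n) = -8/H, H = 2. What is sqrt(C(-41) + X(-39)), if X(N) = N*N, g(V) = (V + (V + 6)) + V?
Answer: sqrt(1521 + 3*I*sqrt(5)) ≈ 39.0 + 0.086*I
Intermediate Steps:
g(V) = 6 + 3*V (g(V) = (V + (6 + V)) + V = (6 + 2*V) + V = 6 + 3*V)
X(N) = N**2
z(n) = -4 (z(n) = -8/2 = -8*1/2 = -4)
C(Y) = sqrt(-4 + Y) (C(Y) = sqrt(Y - 4) = sqrt(-4 + Y))
sqrt(C(-41) + X(-39)) = sqrt(sqrt(-4 - 41) + (-39)**2) = sqrt(sqrt(-45) + 1521) = sqrt(3*I*sqrt(5) + 1521) = sqrt(1521 + 3*I*sqrt(5))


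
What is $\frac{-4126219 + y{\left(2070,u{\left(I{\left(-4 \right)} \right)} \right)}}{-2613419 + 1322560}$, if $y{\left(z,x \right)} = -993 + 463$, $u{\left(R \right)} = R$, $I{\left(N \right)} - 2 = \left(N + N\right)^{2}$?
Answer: $\frac{4126749}{1290859} \approx 3.1969$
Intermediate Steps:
$I{\left(N \right)} = 2 + 4 N^{2}$ ($I{\left(N \right)} = 2 + \left(N + N\right)^{2} = 2 + \left(2 N\right)^{2} = 2 + 4 N^{2}$)
$y{\left(z,x \right)} = -530$
$\frac{-4126219 + y{\left(2070,u{\left(I{\left(-4 \right)} \right)} \right)}}{-2613419 + 1322560} = \frac{-4126219 - 530}{-2613419 + 1322560} = - \frac{4126749}{-1290859} = \left(-4126749\right) \left(- \frac{1}{1290859}\right) = \frac{4126749}{1290859}$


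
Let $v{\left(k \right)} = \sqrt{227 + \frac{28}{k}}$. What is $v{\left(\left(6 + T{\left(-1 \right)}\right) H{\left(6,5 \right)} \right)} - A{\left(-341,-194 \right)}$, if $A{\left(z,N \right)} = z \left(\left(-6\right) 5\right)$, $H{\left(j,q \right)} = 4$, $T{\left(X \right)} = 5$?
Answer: $-10230 + \frac{2 \sqrt{6886}}{11} \approx -10215.0$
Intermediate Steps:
$A{\left(z,N \right)} = - 30 z$ ($A{\left(z,N \right)} = z \left(-30\right) = - 30 z$)
$v{\left(\left(6 + T{\left(-1 \right)}\right) H{\left(6,5 \right)} \right)} - A{\left(-341,-194 \right)} = \sqrt{227 + \frac{28}{\left(6 + 5\right) 4}} - \left(-30\right) \left(-341\right) = \sqrt{227 + \frac{28}{11 \cdot 4}} - 10230 = \sqrt{227 + \frac{28}{44}} - 10230 = \sqrt{227 + 28 \cdot \frac{1}{44}} - 10230 = \sqrt{227 + \frac{7}{11}} - 10230 = \sqrt{\frac{2504}{11}} - 10230 = \frac{2 \sqrt{6886}}{11} - 10230 = -10230 + \frac{2 \sqrt{6886}}{11}$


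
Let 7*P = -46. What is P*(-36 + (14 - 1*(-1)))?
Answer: 138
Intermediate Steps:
P = -46/7 (P = (1/7)*(-46) = -46/7 ≈ -6.5714)
P*(-36 + (14 - 1*(-1))) = -46*(-36 + (14 - 1*(-1)))/7 = -46*(-36 + (14 + 1))/7 = -46*(-36 + 15)/7 = -46/7*(-21) = 138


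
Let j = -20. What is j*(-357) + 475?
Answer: 7615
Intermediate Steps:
j*(-357) + 475 = -20*(-357) + 475 = 7140 + 475 = 7615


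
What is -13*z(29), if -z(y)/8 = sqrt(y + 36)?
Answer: 104*sqrt(65) ≈ 838.47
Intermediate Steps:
z(y) = -8*sqrt(36 + y) (z(y) = -8*sqrt(y + 36) = -8*sqrt(36 + y))
-13*z(29) = -(-104)*sqrt(36 + 29) = -(-104)*sqrt(65) = 104*sqrt(65)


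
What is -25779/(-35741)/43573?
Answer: 25779/1557342593 ≈ 1.6553e-5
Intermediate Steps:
-25779/(-35741)/43573 = -25779*(-1/35741)*(1/43573) = (25779/35741)*(1/43573) = 25779/1557342593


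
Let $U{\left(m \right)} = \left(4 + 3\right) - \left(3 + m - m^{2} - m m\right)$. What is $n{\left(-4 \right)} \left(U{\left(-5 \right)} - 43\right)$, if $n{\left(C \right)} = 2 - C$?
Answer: $96$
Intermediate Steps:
$U{\left(m \right)} = 4 - m + 2 m^{2}$ ($U{\left(m \right)} = 7 - \left(3 + m - 2 m^{2}\right) = 4 - m + 2 m^{2}$)
$n{\left(-4 \right)} \left(U{\left(-5 \right)} - 43\right) = \left(2 - -4\right) \left(\left(4 - -5 + 2 \left(-5\right)^{2}\right) - 43\right) = \left(2 + 4\right) \left(\left(4 + 5 + 2 \cdot 25\right) - 43\right) = 6 \left(\left(4 + 5 + 50\right) - 43\right) = 6 \left(59 - 43\right) = 6 \cdot 16 = 96$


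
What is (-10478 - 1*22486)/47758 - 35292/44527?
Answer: -1576631682/1063260233 ≈ -1.4828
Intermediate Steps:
(-10478 - 1*22486)/47758 - 35292/44527 = (-10478 - 22486)*(1/47758) - 35292*1/44527 = -32964*1/47758 - 35292/44527 = -16482/23879 - 35292/44527 = -1576631682/1063260233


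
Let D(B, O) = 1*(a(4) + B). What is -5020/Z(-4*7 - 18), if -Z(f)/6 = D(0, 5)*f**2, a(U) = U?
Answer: 1255/12696 ≈ 0.098850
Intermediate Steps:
D(B, O) = 4 + B (D(B, O) = 1*(4 + B) = 4 + B)
Z(f) = -24*f**2 (Z(f) = -6*(4 + 0)*f**2 = -24*f**2)
-5020/Z(-4*7 - 18) = -5020*(-1/(24*(-4*7 - 18)**2)) = -5020*(-1/(24*(-28 - 18)**2)) = -5020/((-24*(-46)**2)) = -5020/((-24*2116)) = -5020/(-50784) = -5020*(-1/50784) = 1255/12696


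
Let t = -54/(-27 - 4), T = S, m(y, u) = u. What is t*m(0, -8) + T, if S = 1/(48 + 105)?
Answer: -66065/4743 ≈ -13.929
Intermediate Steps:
S = 1/153 ≈ 0.0065359
T = 1/153 ≈ 0.0065359
t = 54/31 (t = -54/(-27 - 1*4) = -54/(-27 - 4) = -54/(-31) = -54*(-1/31) = 54/31 ≈ 1.7419)
t*m(0, -8) + T = (54/31)*(-8) + 1/153 = -432/31 + 1/153 = -66065/4743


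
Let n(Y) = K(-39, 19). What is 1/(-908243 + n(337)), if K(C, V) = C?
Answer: -1/908282 ≈ -1.1010e-6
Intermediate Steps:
n(Y) = -39
1/(-908243 + n(337)) = 1/(-908243 - 39) = 1/(-908282) = -1/908282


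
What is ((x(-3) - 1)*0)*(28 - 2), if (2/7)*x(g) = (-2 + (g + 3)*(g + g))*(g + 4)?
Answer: 0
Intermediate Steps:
x(g) = 7*(-2 + 2*g*(3 + g))*(4 + g)/2 (x(g) = 7*((-2 + (g + 3)*(g + g))*(g + 4))/2 = 7*((-2 + (3 + g)*(2*g))*(4 + g))/2 = 7*((-2 + 2*g*(3 + g))*(4 + g))/2 = 7*(-2 + 2*g*(3 + g))*(4 + g)/2)
((x(-3) - 1)*0)*(28 - 2) = (((-28 + 7*(-3)³ + 49*(-3)² + 77*(-3)) - 1)*0)*(28 - 2) = (((-28 + 7*(-27) + 49*9 - 231) - 1)*0)*26 = (((-28 - 189 + 441 - 231) - 1)*0)*26 = ((-7 - 1)*0)*26 = -8*0*26 = 0*26 = 0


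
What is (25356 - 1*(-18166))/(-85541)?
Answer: -43522/85541 ≈ -0.50879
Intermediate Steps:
(25356 - 1*(-18166))/(-85541) = (25356 + 18166)*(-1/85541) = 43522*(-1/85541) = -43522/85541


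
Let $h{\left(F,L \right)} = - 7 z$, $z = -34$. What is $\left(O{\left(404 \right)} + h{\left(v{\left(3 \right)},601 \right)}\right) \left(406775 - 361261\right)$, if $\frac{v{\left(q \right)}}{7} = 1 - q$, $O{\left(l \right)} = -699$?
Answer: $-20981954$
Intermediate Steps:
$v{\left(q \right)} = 7 - 7 q$ ($v{\left(q \right)} = 7 \left(1 - q\right) = 7 - 7 q$)
$h{\left(F,L \right)} = 238$ ($h{\left(F,L \right)} = \left(-7\right) \left(-34\right) = 238$)
$\left(O{\left(404 \right)} + h{\left(v{\left(3 \right)},601 \right)}\right) \left(406775 - 361261\right) = \left(-699 + 238\right) \left(406775 - 361261\right) = \left(-461\right) 45514 = -20981954$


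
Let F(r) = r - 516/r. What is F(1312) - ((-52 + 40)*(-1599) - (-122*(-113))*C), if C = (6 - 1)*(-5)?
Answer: -118908657/328 ≈ -3.6253e+5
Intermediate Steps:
C = -25 (C = 5*(-5) = -25)
F(r) = r - 516/r
F(1312) - ((-52 + 40)*(-1599) - (-122*(-113))*C) = (1312 - 516/1312) - ((-52 + 40)*(-1599) - (-122*(-113))*(-25)) = (1312 - 516*1/1312) - (-12*(-1599) - 13786*(-25)) = (1312 - 129/328) - (19188 - 1*(-344650)) = 430207/328 - (19188 + 344650) = 430207/328 - 1*363838 = 430207/328 - 363838 = -118908657/328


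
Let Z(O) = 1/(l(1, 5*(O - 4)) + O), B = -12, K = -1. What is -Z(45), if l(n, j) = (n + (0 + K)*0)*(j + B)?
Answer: -1/238 ≈ -0.0042017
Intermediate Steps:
l(n, j) = n*(-12 + j) (l(n, j) = (n + (0 - 1)*0)*(j - 12) = (n - 1*0)*(-12 + j) = (n + 0)*(-12 + j) = n*(-12 + j))
Z(O) = 1/(-32 + 6*O) (Z(O) = 1/(1*(-12 + 5*(O - 4)) + O) = 1/(1*(-12 + 5*(-4 + O)) + O) = 1/(1*(-12 + (-20 + 5*O)) + O) = 1/(1*(-32 + 5*O) + O) = 1/((-32 + 5*O) + O) = 1/(-32 + 6*O))
-Z(45) = -1/(2*(-16 + 3*45)) = -1/(2*(-16 + 135)) = -1/(2*119) = -1*1/238 = -1/238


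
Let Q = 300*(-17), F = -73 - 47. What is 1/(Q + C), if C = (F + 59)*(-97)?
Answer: 1/817 ≈ 0.0012240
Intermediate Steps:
F = -120
C = 5917 (C = (-120 + 59)*(-97) = -61*(-97) = 5917)
Q = -5100
1/(Q + C) = 1/(-5100 + 5917) = 1/817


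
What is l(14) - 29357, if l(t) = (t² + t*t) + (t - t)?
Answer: -28965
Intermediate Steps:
l(t) = 2*t² (l(t) = (t² + t²) + 0 = 2*t² + 0 = 2*t²)
l(14) - 29357 = 2*14² - 29357 = 2*196 - 29357 = 392 - 29357 = -28965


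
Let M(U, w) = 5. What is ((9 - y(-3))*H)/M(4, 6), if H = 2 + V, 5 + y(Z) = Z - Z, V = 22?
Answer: 336/5 ≈ 67.200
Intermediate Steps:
y(Z) = -5 (y(Z) = -5 + (Z - Z) = -5 + 0 = -5)
H = 24 (H = 2 + 22 = 24)
((9 - y(-3))*H)/M(4, 6) = ((9 - 1*(-5))*24)/5 = ((9 + 5)*24)*(1/5) = (14*24)*(1/5) = 336*(1/5) = 336/5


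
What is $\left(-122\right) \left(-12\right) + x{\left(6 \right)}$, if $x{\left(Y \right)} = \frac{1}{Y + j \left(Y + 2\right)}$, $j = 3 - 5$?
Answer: $\frac{14639}{10} \approx 1463.9$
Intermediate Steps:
$j = -2$ ($j = 3 - 5 = -2$)
$x{\left(Y \right)} = \frac{1}{-4 - Y}$ ($x{\left(Y \right)} = \frac{1}{Y - 2 \left(Y + 2\right)} = \frac{1}{Y - 2 \left(2 + Y\right)} = \frac{1}{Y - \left(4 + 2 Y\right)} = \frac{1}{-4 - Y}$)
$\left(-122\right) \left(-12\right) + x{\left(6 \right)} = \left(-122\right) \left(-12\right) + \frac{1}{-4 - 6} = 1464 + \frac{1}{-4 - 6} = 1464 + \frac{1}{-10} = 1464 - \frac{1}{10} = \frac{14639}{10}$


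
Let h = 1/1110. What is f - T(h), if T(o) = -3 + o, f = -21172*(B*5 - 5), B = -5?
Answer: 705030929/1110 ≈ 6.3516e+5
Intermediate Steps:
h = 1/1110 ≈ 0.00090090
f = 635160 (f = -21172*(-5*5 - 5) = -21172*(-25 - 5) = -21172*(-30) = 635160)
f - T(h) = 635160 - (-3 + 1/1110) = 635160 - 1*(-3329/1110) = 635160 + 3329/1110 = 705030929/1110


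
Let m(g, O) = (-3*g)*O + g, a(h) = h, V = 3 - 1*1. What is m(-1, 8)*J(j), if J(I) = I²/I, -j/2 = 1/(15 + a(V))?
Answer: -46/17 ≈ -2.7059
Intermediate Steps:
V = 2 (V = 3 - 1 = 2)
m(g, O) = g - 3*O*g (m(g, O) = -3*O*g + g = g - 3*O*g)
j = -2/17 (j = -2/(15 + 2) = -2/17 ≈ -0.11765)
J(I) = I
m(-1, 8)*J(j) = -(1 - 3*8)*(-2/17) = -(1 - 24)*(-2/17) = -1*(-23)*(-2/17) = 23*(-2/17) = -46/17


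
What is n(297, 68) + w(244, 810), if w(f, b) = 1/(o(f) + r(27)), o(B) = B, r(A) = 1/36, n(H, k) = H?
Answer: 2609181/8785 ≈ 297.00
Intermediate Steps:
r(A) = 1/36
w(f, b) = 1/(1/36 + f) (w(f, b) = 1/(f + 1/36) = 1/(1/36 + f))
n(297, 68) + w(244, 810) = 297 + 36/(1 + 36*244) = 297 + 36/(1 + 8784) = 297 + 36/8785 = 2609181/8785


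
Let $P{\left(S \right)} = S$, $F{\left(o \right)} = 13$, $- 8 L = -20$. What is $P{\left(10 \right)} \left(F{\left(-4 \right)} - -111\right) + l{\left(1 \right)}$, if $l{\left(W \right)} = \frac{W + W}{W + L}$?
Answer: $\frac{8684}{7} \approx 1240.6$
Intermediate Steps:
$L = \frac{5}{2}$ ($L = \left(- \frac{1}{8}\right) \left(-20\right) = \frac{5}{2} \approx 2.5$)
$l{\left(W \right)} = \frac{2 W}{\frac{5}{2} + W}$ ($l{\left(W \right)} = \frac{W + W}{W + \frac{5}{2}} = \frac{2 W}{\frac{5}{2} + W}$)
$P{\left(10 \right)} \left(F{\left(-4 \right)} - -111\right) + l{\left(1 \right)} = 10 \left(13 - -111\right) + 4 \cdot 1 \frac{1}{5 + 2 \cdot 1} = 10 \left(13 + 111\right) + 4 \cdot 1 \frac{1}{5 + 2} = 10 \cdot 124 + 4 \cdot 1 \cdot \frac{1}{7} = 1240 + 4 \cdot 1 \cdot \frac{1}{7} = 1240 + \frac{4}{7} = \frac{8684}{7}$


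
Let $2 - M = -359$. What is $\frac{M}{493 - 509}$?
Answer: $- \frac{361}{16} \approx -22.563$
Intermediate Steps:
$M = 361$ ($M = 2 - -359 = 2 + 359 = 361$)
$\frac{M}{493 - 509} = \frac{1}{493 - 509} \cdot 361 = \frac{1}{-16} \cdot 361 = \left(- \frac{1}{16}\right) 361 = - \frac{361}{16}$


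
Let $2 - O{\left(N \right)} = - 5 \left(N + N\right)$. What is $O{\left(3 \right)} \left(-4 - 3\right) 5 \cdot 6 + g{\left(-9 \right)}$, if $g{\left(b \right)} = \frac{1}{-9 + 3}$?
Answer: $- \frac{40321}{6} \approx -6720.2$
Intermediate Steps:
$g{\left(b \right)} = - \frac{1}{6}$ ($g{\left(b \right)} = \frac{1}{-6} = - \frac{1}{6}$)
$O{\left(N \right)} = 2 + 10 N$ ($O{\left(N \right)} = 2 - - 5 \left(N + N\right) = 2 - - 5 \cdot 2 N = 2 - - 10 N = 2 + 10 N$)
$O{\left(3 \right)} \left(-4 - 3\right) 5 \cdot 6 + g{\left(-9 \right)} = \left(2 + 10 \cdot 3\right) \left(-4 - 3\right) 5 \cdot 6 - \frac{1}{6} = \left(2 + 30\right) \left(-7\right) 30 - \frac{1}{6} = 32 \left(-7\right) 30 - \frac{1}{6} = \left(-224\right) 30 - \frac{1}{6} = -6720 - \frac{1}{6} = - \frac{40321}{6}$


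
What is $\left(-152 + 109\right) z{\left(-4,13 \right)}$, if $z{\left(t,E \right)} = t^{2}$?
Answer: $-688$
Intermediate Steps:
$\left(-152 + 109\right) z{\left(-4,13 \right)} = \left(-152 + 109\right) \left(-4\right)^{2} = \left(-43\right) 16 = -688$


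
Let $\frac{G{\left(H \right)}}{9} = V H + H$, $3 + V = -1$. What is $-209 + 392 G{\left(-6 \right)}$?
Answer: $63295$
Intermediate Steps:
$V = -4$ ($V = -3 - 1 = -4$)
$G{\left(H \right)} = - 27 H$ ($G{\left(H \right)} = 9 \left(- 4 H + H\right) = 9 \left(- 3 H\right) = - 27 H$)
$-209 + 392 G{\left(-6 \right)} = -209 + 392 \left(\left(-27\right) \left(-6\right)\right) = -209 + 392 \cdot 162 = -209 + 63504 = 63295$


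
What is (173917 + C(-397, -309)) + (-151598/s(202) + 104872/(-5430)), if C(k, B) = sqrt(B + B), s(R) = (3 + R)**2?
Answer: 3968188982981/22819575 + I*sqrt(618) ≈ 1.7389e+5 + 24.86*I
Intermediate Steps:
C(k, B) = sqrt(2)*sqrt(B) (C(k, B) = sqrt(2*B) = sqrt(2)*sqrt(B))
(173917 + C(-397, -309)) + (-151598/s(202) + 104872/(-5430)) = (173917 + sqrt(2)*sqrt(-309)) + (-151598/(3 + 202)**2 + 104872/(-5430)) = (173917 + sqrt(2)*(I*sqrt(309))) + (-151598/(205**2) + 104872*(-1/5430)) = (173917 + I*sqrt(618)) + (-151598/42025 - 52436/2715) = (173917 + I*sqrt(618)) - 523042294/22819575 = 3968188982981/22819575 + I*sqrt(618)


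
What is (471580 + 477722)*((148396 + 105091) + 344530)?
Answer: 567698734134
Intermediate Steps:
(471580 + 477722)*((148396 + 105091) + 344530) = 949302*(253487 + 344530) = 949302*598017 = 567698734134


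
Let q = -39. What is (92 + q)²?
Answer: 2809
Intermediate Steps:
(92 + q)² = (92 - 39)² = 53² = 2809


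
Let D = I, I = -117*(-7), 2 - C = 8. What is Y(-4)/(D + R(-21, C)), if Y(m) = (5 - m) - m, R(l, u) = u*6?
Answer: 13/783 ≈ 0.016603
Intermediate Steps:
C = -6 (C = 2 - 1*8 = 2 - 8 = -6)
R(l, u) = 6*u
I = 819
D = 819
Y(m) = 5 - 2*m
Y(-4)/(D + R(-21, C)) = (5 - 2*(-4))/(819 + 6*(-6)) = (5 + 8)/(819 - 36) = 13/783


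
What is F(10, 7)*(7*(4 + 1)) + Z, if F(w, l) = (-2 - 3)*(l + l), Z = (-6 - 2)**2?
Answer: -2386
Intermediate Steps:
Z = 64 (Z = (-8)**2 = 64)
F(w, l) = -10*l
F(10, 7)*(7*(4 + 1)) + Z = (-10*7)*(7*(4 + 1)) + 64 = -490*5 + 64 = -70*35 + 64 = -2450 + 64 = -2386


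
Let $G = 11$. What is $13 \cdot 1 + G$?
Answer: $24$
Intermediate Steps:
$13 \cdot 1 + G = 13 \cdot 1 + 11 = 13 + 11 = 24$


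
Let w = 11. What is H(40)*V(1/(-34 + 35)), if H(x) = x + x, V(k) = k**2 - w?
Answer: -800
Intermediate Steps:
V(k) = -11 + k**2 (V(k) = k**2 - 1*11 = k**2 - 11 = -11 + k**2)
H(x) = 2*x
H(40)*V(1/(-34 + 35)) = (2*40)*(-11 + (1/(-34 + 35))**2) = 80*(-11 + (1/1)**2) = 80*(-11 + 1**2) = 80*(-11 + 1) = 80*(-10) = -800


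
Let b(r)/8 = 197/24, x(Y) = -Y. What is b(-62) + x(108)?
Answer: -127/3 ≈ -42.333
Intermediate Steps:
b(r) = 197/3 (b(r) = 8*(197/24) = 197/3)
b(-62) + x(108) = 197/3 - 1*108 = 197/3 - 108 = -127/3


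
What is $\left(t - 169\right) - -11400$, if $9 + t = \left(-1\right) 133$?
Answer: $11089$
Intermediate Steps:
$t = -142$ ($t = -9 - 133 = -142$)
$\left(t - 169\right) - -11400 = \left(-142 - 169\right) - -11400 = -311 + 11400 = 11089$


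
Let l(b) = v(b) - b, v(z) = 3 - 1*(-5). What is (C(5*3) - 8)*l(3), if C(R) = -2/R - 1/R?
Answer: -41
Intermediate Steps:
v(z) = 8 (v(z) = 3 + 5 = 8)
C(R) = -3/R
l(b) = 8 - b
(C(5*3) - 8)*l(3) = (-3/(5*3) - 8)*(8 - 1*3) = (-3/15 - 8)*(8 - 3) = (-3*1/15 - 8)*5 = (-⅕ - 8)*5 = -41/5*5 = -41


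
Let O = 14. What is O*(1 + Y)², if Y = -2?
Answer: 14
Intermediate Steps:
O*(1 + Y)² = 14*(1 - 2)² = 14*(-1)² = 14*1 = 14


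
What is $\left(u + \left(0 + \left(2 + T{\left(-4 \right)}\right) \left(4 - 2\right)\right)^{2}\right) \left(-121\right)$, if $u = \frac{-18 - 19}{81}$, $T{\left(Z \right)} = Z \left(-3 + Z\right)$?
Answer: $- \frac{35279123}{81} \approx -4.3554 \cdot 10^{5}$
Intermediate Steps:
$u = - \frac{37}{81}$ ($u = \left(-37\right) \frac{1}{81} = - \frac{37}{81} \approx -0.45679$)
$\left(u + \left(0 + \left(2 + T{\left(-4 \right)}\right) \left(4 - 2\right)\right)^{2}\right) \left(-121\right) = \left(- \frac{37}{81} + \left(0 + \left(2 - 4 \left(-3 - 4\right)\right) \left(4 - 2\right)\right)^{2}\right) \left(-121\right) = \left(- \frac{37}{81} + \left(0 + \left(2 - -28\right) \left(4 - 2\right)\right)^{2}\right) \left(-121\right) = \left(- \frac{37}{81} + \left(0 + \left(2 + 28\right) 2\right)^{2}\right) \left(-121\right) = \left(- \frac{37}{81} + \left(0 + 30 \cdot 2\right)^{2}\right) \left(-121\right) = \left(- \frac{37}{81} + \left(0 + 60\right)^{2}\right) \left(-121\right) = \left(- \frac{37}{81} + 60^{2}\right) \left(-121\right) = \left(- \frac{37}{81} + 3600\right) \left(-121\right) = \frac{291563}{81} \left(-121\right) = - \frac{35279123}{81}$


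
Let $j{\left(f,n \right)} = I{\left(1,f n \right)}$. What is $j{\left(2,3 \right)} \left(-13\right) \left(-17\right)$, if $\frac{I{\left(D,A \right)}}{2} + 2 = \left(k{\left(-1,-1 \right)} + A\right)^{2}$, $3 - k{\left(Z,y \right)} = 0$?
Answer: $34918$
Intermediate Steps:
$k{\left(Z,y \right)} = 3$ ($k{\left(Z,y \right)} = 3 - 0 = 3 + 0 = 3$)
$I{\left(D,A \right)} = -4 + 2 \left(3 + A\right)^{2}$
$j{\left(f,n \right)} = -4 + 2 \left(3 + f n\right)^{2}$
$j{\left(2,3 \right)} \left(-13\right) \left(-17\right) = \left(-4 + 2 \left(3 + 2 \cdot 3\right)^{2}\right) \left(-13\right) \left(-17\right) = \left(-4 + 2 \left(3 + 6\right)^{2}\right) \left(-13\right) \left(-17\right) = \left(-4 + 2 \cdot 9^{2}\right) \left(-13\right) \left(-17\right) = \left(-4 + 2 \cdot 81\right) \left(-13\right) \left(-17\right) = \left(-4 + 162\right) \left(-13\right) \left(-17\right) = 158 \left(-13\right) \left(-17\right) = \left(-2054\right) \left(-17\right) = 34918$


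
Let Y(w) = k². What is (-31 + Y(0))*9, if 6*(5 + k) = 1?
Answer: -275/4 ≈ -68.750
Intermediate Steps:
k = -29/6 (k = -5 + (⅙)*1 = -5 + ⅙ = -29/6 ≈ -4.8333)
Y(w) = 841/36 (Y(w) = (-29/6)² = 841/36)
(-31 + Y(0))*9 = (-31 + 841/36)*9 = -275/36*9 = -275/4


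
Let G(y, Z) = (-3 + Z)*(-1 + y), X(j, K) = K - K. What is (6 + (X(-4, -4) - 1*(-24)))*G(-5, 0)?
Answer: 540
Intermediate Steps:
X(j, K) = 0
G(y, Z) = (-1 + y)*(-3 + Z)
(6 + (X(-4, -4) - 1*(-24)))*G(-5, 0) = (6 + (0 - 1*(-24)))*(3 - 1*0 - 3*(-5) + 0*(-5)) = (6 + (0 + 24))*(3 + 0 + 15 + 0) = (6 + 24)*18 = 30*18 = 540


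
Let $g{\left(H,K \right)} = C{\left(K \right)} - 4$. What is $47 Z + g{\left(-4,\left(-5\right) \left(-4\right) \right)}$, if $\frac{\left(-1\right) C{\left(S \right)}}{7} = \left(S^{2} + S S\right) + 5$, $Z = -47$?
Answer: $-7848$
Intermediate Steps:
$C{\left(S \right)} = -35 - 14 S^{2}$ ($C{\left(S \right)} = - 7 \left(\left(S^{2} + S S\right) + 5\right) = - 7 \left(\left(S^{2} + S^{2}\right) + 5\right) = - 7 \left(2 S^{2} + 5\right) = - 7 \left(5 + 2 S^{2}\right) = -35 - 14 S^{2}$)
$g{\left(H,K \right)} = -39 - 14 K^{2}$ ($g{\left(H,K \right)} = \left(-35 - 14 K^{2}\right) - 4 = -39 - 14 K^{2}$)
$47 Z + g{\left(-4,\left(-5\right) \left(-4\right) \right)} = 47 \left(-47\right) - \left(39 + 14 \left(\left(-5\right) \left(-4\right)\right)^{2}\right) = -2209 - \left(39 + 14 \cdot 20^{2}\right) = -2209 - 5639 = -7848$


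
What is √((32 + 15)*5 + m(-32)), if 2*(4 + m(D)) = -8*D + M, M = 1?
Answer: √1438/2 ≈ 18.960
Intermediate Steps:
m(D) = -7/2 - 4*D (m(D) = -4 + (-8*D + 1)/2 = -4 + (1 - 8*D)/2 = -4 + (½ - 4*D) = -7/2 - 4*D)
√((32 + 15)*5 + m(-32)) = √((32 + 15)*5 + (-7/2 - 4*(-32))) = √(47*5 + (-7/2 + 128)) = √(235 + 249/2) = √(719/2) = √1438/2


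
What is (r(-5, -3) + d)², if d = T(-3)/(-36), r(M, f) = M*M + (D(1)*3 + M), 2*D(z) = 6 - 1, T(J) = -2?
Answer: 61504/81 ≈ 759.31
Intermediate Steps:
D(z) = 5/2 (D(z) = (6 - 1)/2 = (½)*5 = 5/2)
r(M, f) = 15/2 + M + M² (r(M, f) = M*M + ((5/2)*3 + M) = M² + (15/2 + M) = 15/2 + M + M²)
d = 1/18 (d = -2/(-36) = -2*(-1/36) = 1/18 ≈ 0.055556)
(r(-5, -3) + d)² = ((15/2 - 5 + (-5)²) + 1/18)² = ((15/2 - 5 + 25) + 1/18)² = (55/2 + 1/18)² = (248/9)² = 61504/81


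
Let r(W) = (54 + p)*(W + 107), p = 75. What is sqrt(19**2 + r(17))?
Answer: sqrt(16357) ≈ 127.89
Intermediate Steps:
r(W) = 13803 + 129*W (r(W) = (54 + 75)*(W + 107) = 129*(107 + W) = 13803 + 129*W)
sqrt(19**2 + r(17)) = sqrt(19**2 + (13803 + 129*17)) = sqrt(361 + (13803 + 2193)) = sqrt(361 + 15996) = sqrt(16357)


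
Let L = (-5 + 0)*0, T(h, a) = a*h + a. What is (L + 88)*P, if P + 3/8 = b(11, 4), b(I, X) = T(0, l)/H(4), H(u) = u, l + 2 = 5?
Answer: 33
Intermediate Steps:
l = 3 (l = -2 + 5 = 3)
T(h, a) = a + a*h
b(I, X) = ¾ (b(I, X) = (3*(1 + 0))/4 = (3*1)*(¼) = 3*(¼) = ¾)
P = 3/8 (P = -3/8 + ¾ = 3/8 ≈ 0.37500)
L = 0 (L = -5*0 = 0)
(L + 88)*P = (0 + 88)*(3/8) = 88*(3/8) = 33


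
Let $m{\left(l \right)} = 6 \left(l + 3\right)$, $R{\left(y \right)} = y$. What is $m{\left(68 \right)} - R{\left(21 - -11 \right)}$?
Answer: $394$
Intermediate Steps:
$m{\left(l \right)} = 18 + 6 l$ ($m{\left(l \right)} = 6 \left(3 + l\right) = 18 + 6 l$)
$m{\left(68 \right)} - R{\left(21 - -11 \right)} = \left(18 + 6 \cdot 68\right) - \left(21 - -11\right) = \left(18 + 408\right) - \left(21 + 11\right) = 426 - 32 = 394$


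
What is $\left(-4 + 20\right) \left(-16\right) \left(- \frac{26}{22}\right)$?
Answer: $\frac{3328}{11} \approx 302.55$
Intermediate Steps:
$\left(-4 + 20\right) \left(-16\right) \left(- \frac{26}{22}\right) = 16 \left(-16\right) \left(\left(-26\right) \frac{1}{22}\right) = \left(-256\right) \left(- \frac{13}{11}\right) = \frac{3328}{11}$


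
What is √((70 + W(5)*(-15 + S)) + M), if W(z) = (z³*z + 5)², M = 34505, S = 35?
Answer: 65*√1887 ≈ 2823.6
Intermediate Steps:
W(z) = (5 + z⁴)² (W(z) = (z⁴ + 5)² = (5 + z⁴)²)
√((70 + W(5)*(-15 + S)) + M) = √((70 + (5 + 5⁴)²*(-15 + 35)) + 34505) = √((70 + (5 + 625)²*20) + 34505) = √((70 + 630²*20) + 34505) = √((70 + 396900*20) + 34505) = √((70 + 7938000) + 34505) = √(7938070 + 34505) = √7972575 = 65*√1887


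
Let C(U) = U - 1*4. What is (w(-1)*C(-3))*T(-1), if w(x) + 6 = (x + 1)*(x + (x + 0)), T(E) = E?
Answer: -42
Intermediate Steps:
w(x) = -6 + 2*x*(1 + x) (w(x) = -6 + (x + 1)*(x + (x + 0)) = -6 + (1 + x)*(x + x) = -6 + (1 + x)*(2*x) = -6 + 2*x*(1 + x))
C(U) = -4 + U (C(U) = U - 4 = -4 + U)
(w(-1)*C(-3))*T(-1) = ((-6 + 2*(-1) + 2*(-1)**2)*(-4 - 3))*(-1) = ((-6 - 2 + 2*1)*(-7))*(-1) = ((-6 - 2 + 2)*(-7))*(-1) = -6*(-7)*(-1) = 42*(-1) = -42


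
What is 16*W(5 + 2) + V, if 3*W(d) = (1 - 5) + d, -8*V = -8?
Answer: 17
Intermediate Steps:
V = 1 (V = -⅛*(-8) = 1)
W(d) = -4/3 + d/3 (W(d) = ((1 - 5) + d)/3 = (-4 + d)/3 = -4/3 + d/3)
16*W(5 + 2) + V = 16*(-4/3 + (5 + 2)/3) + 1 = 16*(-4/3 + (⅓)*7) + 1 = 16*(-4/3 + 7/3) + 1 = 16*1 + 1 = 16 + 1 = 17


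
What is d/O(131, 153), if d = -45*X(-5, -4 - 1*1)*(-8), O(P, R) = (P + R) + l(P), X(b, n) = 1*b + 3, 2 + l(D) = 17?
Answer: -720/299 ≈ -2.4080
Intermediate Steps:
l(D) = 15 (l(D) = -2 + 17 = 15)
X(b, n) = 3 + b (X(b, n) = b + 3 = 3 + b)
O(P, R) = 15 + P + R (O(P, R) = (P + R) + 15 = 15 + P + R)
d = -720 (d = -45*(3 - 5)*(-8) = -45*(-2)*(-8) = 90*(-8) = -720)
d/O(131, 153) = -720/(15 + 131 + 153) = -720/299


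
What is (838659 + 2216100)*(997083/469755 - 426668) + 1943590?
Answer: -68028848346395957/52195 ≈ -1.3034e+12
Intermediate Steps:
(838659 + 2216100)*(997083/469755 - 426668) + 1943590 = 3054759*(997083*(1/469755) - 426668) + 1943590 = 3054759*(110787/52195 - 426668) + 1943590 = 3054759*(-22269825473/52195) + 1943590 = -68028949792076007/52195 + 1943590 = -68028848346395957/52195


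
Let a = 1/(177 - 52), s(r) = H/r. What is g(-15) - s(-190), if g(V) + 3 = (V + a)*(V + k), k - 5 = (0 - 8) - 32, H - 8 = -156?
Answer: 70853/95 ≈ 745.82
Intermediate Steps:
H = -148 (H = 8 - 156 = -148)
k = -35 (k = 5 + ((0 - 8) - 32) = 5 + (-8 - 32) = 5 - 40 = -35)
s(r) = -148/r
a = 1/125 ≈ 0.0080000
g(V) = -3 + (-35 + V)*(1/125 + V) (g(V) = -3 + (V + 1/125)*(V - 35) = -3 + (1/125 + V)*(-35 + V) = -3 + (-35 + V)*(1/125 + V))
g(-15) - s(-190) = (-82/25 + (-15)² - 4374/125*(-15)) - (-148)/(-190) = (-82/25 + 225 + 13122/25) - (-148)*(-1)/190 = 3733/5 - 1*74/95 = 3733/5 - 74/95 = 70853/95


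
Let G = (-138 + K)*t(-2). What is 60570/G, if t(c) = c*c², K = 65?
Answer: 30285/292 ≈ 103.72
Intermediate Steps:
t(c) = c³
G = 584 (G = (-138 + 65)*(-2)³ = -73*(-8) = 584)
60570/G = 60570/584 = 60570*(1/584) = 30285/292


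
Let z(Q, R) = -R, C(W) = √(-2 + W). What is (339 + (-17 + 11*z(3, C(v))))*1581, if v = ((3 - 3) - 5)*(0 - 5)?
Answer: 509082 - 17391*√23 ≈ 4.2568e+5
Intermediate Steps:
v = 25 (v = (0 - 5)*(-5) = -5*(-5) = 25)
(339 + (-17 + 11*z(3, C(v))))*1581 = (339 + (-17 + 11*(-√(-2 + 25))))*1581 = (339 + (-17 + 11*(-√23)))*1581 = (339 + (-17 - 11*√23))*1581 = (322 - 11*√23)*1581 = 509082 - 17391*√23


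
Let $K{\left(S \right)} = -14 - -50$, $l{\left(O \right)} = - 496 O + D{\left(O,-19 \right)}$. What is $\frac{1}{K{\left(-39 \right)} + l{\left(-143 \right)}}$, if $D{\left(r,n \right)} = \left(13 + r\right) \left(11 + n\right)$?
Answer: $\frac{1}{72004} \approx 1.3888 \cdot 10^{-5}$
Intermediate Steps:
$D{\left(r,n \right)} = \left(11 + n\right) \left(13 + r\right)$
$l{\left(O \right)} = -104 - 504 O$ ($l{\left(O \right)} = - 496 O + \left(143 + 11 O + 13 \left(-19\right) - 19 O\right) = - 496 O + \left(143 + 11 O - 247 - 19 O\right) = - 496 O - \left(104 + 8 O\right) = -104 - 504 O$)
$K{\left(S \right)} = 36$ ($K{\left(S \right)} = -14 + 50 = 36$)
$\frac{1}{K{\left(-39 \right)} + l{\left(-143 \right)}} = \frac{1}{36 - -71968} = \frac{1}{36 + \left(-104 + 72072\right)} = \frac{1}{36 + 71968} = \frac{1}{72004}$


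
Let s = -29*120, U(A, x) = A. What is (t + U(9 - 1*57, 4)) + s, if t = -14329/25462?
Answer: -89844265/25462 ≈ -3528.6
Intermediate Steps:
t = -14329/25462 (t = -14329*1/25462 = -14329/25462 ≈ -0.56276)
s = -3480
(t + U(9 - 1*57, 4)) + s = (-14329/25462 + (9 - 1*57)) - 3480 = (-14329/25462 + (9 - 57)) - 3480 = (-14329/25462 - 48) - 3480 = -1236505/25462 - 3480 = -89844265/25462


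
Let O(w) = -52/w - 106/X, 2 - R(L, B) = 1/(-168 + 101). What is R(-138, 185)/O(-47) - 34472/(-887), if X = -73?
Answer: 6894908189/173889254 ≈ 39.651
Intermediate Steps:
R(L, B) = 135/67 (R(L, B) = 2 - 1/(-168 + 101) = 2 - 1/(-67) = 2 - 1*(-1/67) = 2 + 1/67 = 135/67)
O(w) = 106/73 - 52/w (O(w) = -52/w - 106/(-73) = -52/w - 106*(-1/73) = -52/w + 106/73 = 106/73 - 52/w)
R(-138, 185)/O(-47) - 34472/(-887) = 135/(67*(106/73 - 52/(-47))) - 34472/(-887) = 135/(67*(106/73 - 52*(-1/47))) - 34472*(-1/887) = 135/(67*(106/73 + 52/47)) + 34472/887 = 135/(67*(8778/3431)) + 34472/887 = (135/67)*(3431/8778) + 34472/887 = 154395/196042 + 34472/887 = 6894908189/173889254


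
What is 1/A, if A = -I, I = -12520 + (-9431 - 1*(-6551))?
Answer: 1/15400 ≈ 6.4935e-5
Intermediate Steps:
I = -15400 (I = -12520 + (-9431 + 6551) = -12520 - 2880 = -15400)
A = 15400 (A = -1*(-15400) = 15400)
1/A = 1/15400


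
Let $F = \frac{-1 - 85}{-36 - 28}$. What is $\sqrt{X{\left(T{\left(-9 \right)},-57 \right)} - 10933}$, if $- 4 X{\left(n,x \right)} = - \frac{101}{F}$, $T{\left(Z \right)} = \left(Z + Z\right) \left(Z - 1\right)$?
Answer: $\frac{i \sqrt{20180373}}{43} \approx 104.47 i$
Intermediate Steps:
$F = \frac{43}{32}$ ($F = - \frac{86}{-64} = \left(-86\right) \left(- \frac{1}{64}\right) = \frac{43}{32} \approx 1.3438$)
$T{\left(Z \right)} = 2 Z \left(-1 + Z\right)$
$X{\left(n,x \right)} = \frac{808}{43}$ ($X{\left(n,x \right)} = - \frac{\left(-101\right) \frac{1}{\frac{43}{32}}}{4} = - \frac{\left(-101\right) \frac{32}{43}}{4} = \left(- \frac{1}{4}\right) \left(- \frac{3232}{43}\right) = \frac{808}{43}$)
$\sqrt{X{\left(T{\left(-9 \right)},-57 \right)} - 10933} = \sqrt{\frac{808}{43} - 10933} = \sqrt{- \frac{469311}{43}} = \frac{i \sqrt{20180373}}{43}$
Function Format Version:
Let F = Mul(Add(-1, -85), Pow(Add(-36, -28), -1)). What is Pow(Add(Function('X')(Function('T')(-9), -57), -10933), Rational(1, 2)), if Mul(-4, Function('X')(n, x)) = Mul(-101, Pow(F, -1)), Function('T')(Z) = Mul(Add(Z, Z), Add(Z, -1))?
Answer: Mul(Rational(1, 43), I, Pow(20180373, Rational(1, 2))) ≈ Mul(104.47, I)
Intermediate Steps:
F = Rational(43, 32) (F = Mul(-86, Pow(-64, -1)) = Mul(-86, Rational(-1, 64)) = Rational(43, 32) ≈ 1.3438)
Function('T')(Z) = Mul(2, Z, Add(-1, Z)) (Function('T')(Z) = Mul(Mul(2, Z), Add(-1, Z)) = Mul(2, Z, Add(-1, Z)))
Function('X')(n, x) = Rational(808, 43) (Function('X')(n, x) = Mul(Rational(-1, 4), Mul(-101, Pow(Rational(43, 32), -1))) = Mul(Rational(-1, 4), Mul(-101, Rational(32, 43))) = Mul(Rational(-1, 4), Rational(-3232, 43)) = Rational(808, 43))
Pow(Add(Function('X')(Function('T')(-9), -57), -10933), Rational(1, 2)) = Pow(Add(Rational(808, 43), -10933), Rational(1, 2)) = Pow(Rational(-469311, 43), Rational(1, 2)) = Mul(Rational(1, 43), I, Pow(20180373, Rational(1, 2)))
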